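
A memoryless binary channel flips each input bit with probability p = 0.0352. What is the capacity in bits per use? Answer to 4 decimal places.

Binary symmetric channel: C = 1 − h₂(ε) where h₂ is the binary entropy function.
h₂(0.0352) = −0.0352·log₂0.0352 − 0.9648·log₂0.9648 = 0.2198.
C = 1 − 0.2198 = 0.7802 bits per channel use.

0.7802 bits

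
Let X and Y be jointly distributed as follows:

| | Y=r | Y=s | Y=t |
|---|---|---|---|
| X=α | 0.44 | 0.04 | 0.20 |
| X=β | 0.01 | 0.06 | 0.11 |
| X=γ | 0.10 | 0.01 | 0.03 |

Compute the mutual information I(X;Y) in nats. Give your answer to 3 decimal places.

0.134 nats

Marginals: p(X) = (0.6800, 0.1800, 0.1400), p(Y) = (0.5500, 0.1100, 0.3400).
I(X;Y) = H(X) + H(Y) − H(X,Y).
H(X) = 0.8462, H(Y) = 0.9384, H(X,Y) = 1.6510.
I(X;Y) = 0.8462 + 0.9384 − 1.6510 = 0.134 nats.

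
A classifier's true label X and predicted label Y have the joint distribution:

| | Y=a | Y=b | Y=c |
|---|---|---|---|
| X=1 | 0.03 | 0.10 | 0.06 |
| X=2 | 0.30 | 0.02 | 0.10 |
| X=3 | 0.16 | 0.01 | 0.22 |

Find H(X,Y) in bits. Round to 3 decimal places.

2.664 bits

H(X,Y) = −Σ p(x,y)·log₂ p(x,y) over all 9 cells.
  cell (1,a): −0.03·log₂0.03 = 0.1518
  cell (1,b): −0.10·log₂0.10 = 0.3322
  cell (1,c): −0.06·log₂0.06 = 0.2435
  cell (2,a): −0.30·log₂0.30 = 0.5211
  cell (2,b): −0.02·log₂0.02 = 0.1129
  cell (2,c): −0.10·log₂0.10 = 0.3322
  cell (3,a): −0.16·log₂0.16 = 0.4230
  cell (3,b): −0.01·log₂0.01 = 0.0664
  cell (3,c): −0.22·log₂0.22 = 0.4806
Sum = 2.664 bits.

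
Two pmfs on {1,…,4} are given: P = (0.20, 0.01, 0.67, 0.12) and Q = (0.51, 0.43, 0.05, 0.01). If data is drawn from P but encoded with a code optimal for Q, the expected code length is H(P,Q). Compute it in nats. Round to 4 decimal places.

2.7029 nats

H(P,Q) = −Σ p·ln q.
  −0.20·ln(0.51) = 0.13467
  −0.01·ln(0.43) = 0.00844
  −0.67·ln(0.05) = 2.00714
  −0.12·ln(0.01) = 0.55262
H(P,Q) = 2.7029 nats.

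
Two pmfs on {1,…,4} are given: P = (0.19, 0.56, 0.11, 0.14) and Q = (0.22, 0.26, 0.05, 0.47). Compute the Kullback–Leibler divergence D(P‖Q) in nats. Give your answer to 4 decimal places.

D(P‖Q) = Σ p·ln(p/q).
  0.19·ln(0.19/0.22) = -0.02785
  0.56·ln(0.56/0.26) = 0.42966
  0.11·ln(0.11/0.05) = 0.08673
  0.14·ln(0.14/0.47) = -0.16955
D(P‖Q) = 0.3190 nats.

0.3190 nats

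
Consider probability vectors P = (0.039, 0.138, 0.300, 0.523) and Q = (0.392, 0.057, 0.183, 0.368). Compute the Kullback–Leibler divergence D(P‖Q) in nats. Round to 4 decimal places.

0.3641 nats

D(P‖Q) = Σ p·ln(p/q).
  0.039·ln(0.039/0.392) = -0.09000
  0.138·ln(0.138/0.057) = 0.12202
  0.300·ln(0.300/0.183) = 0.14829
  0.523·ln(0.523/0.368) = 0.18383
D(P‖Q) = 0.3641 nats.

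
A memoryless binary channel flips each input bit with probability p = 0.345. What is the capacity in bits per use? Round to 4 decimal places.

0.0705 bits

Binary symmetric channel: C = 1 − h₂(ε) where h₂ is the binary entropy function.
h₂(0.345) = −0.345·log₂0.345 − 0.655·log₂0.655 = 0.9295.
C = 1 − 0.9295 = 0.0705 bits per channel use.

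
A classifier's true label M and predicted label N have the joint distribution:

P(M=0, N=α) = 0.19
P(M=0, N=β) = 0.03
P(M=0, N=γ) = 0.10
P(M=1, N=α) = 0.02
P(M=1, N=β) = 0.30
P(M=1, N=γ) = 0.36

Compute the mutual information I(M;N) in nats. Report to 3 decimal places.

0.219 nats

Marginals: p(M) = (0.3200, 0.6800), p(N) = (0.2100, 0.3300, 0.4600).
I(M;N) = Σ p(x,y)·ln[p(x,y)/(p(x)p(y))].
  (0,α): 0.19·ln(2.8274) = 0.1975
  (0,β): 0.03·ln(0.2841) = -0.0378
  (0,γ): 0.10·ln(0.6793) = -0.0387
  (1,α): 0.02·ln(0.1401) = -0.0393
  (1,β): 0.30·ln(1.3369) = 0.0871
  (1,γ): 0.36·ln(1.1509) = 0.0506
Sum = 0.219 nats.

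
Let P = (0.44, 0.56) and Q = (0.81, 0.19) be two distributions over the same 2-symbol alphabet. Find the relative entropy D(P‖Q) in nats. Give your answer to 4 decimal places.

D(P‖Q) = Σ p·ln(p/q).
  0.44·ln(0.44/0.81) = -0.26851
  0.56·ln(0.56/0.19) = 0.60531
D(P‖Q) = 0.3368 nats.

0.3368 nats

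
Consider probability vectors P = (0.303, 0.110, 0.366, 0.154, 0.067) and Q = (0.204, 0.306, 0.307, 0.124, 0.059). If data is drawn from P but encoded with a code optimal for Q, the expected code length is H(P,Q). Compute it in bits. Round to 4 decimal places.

2.2437 bits

H(P,Q) = −Σ p·log₂ q.
  −0.303·log₂(0.204) = 0.69489
  −0.110·log₂(0.306) = 0.18792
  −0.366·log₂(0.307) = 0.62355
  −0.154·log₂(0.124) = 0.46378
  −0.067·log₂(0.059) = 0.27357
H(P,Q) = 2.2437 bits.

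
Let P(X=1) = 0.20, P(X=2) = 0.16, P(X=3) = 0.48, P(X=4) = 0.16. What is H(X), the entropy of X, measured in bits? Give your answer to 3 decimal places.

H(X) = −Σ p·log₂ p.
  −(0.20)·log₂(0.20) = 0.4644
  −(0.16)·log₂(0.16) = 0.4230
  −(0.48)·log₂(0.48) = 0.5083
  −(0.16)·log₂(0.16) = 0.4230
Sum: 0.4644 + 0.4230 + 0.5083 + 0.4230 = 1.819 bits.

1.819 bits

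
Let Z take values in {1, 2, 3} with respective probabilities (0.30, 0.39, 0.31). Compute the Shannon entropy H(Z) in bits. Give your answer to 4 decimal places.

H(Z) = −Σ p·log₂ p.
  −(0.30)·log₂(0.30) = 0.52109
  −(0.39)·log₂(0.39) = 0.52980
  −(0.31)·log₂(0.31) = 0.52379
Sum: 0.52109 + 0.52980 + 0.52379 = 1.5747 bits.

1.5747 bits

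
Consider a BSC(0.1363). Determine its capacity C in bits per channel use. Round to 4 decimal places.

0.4255 bits

Binary symmetric channel: C = 1 − h₂(ε) where h₂ is the binary entropy function.
h₂(0.1363) = −0.1363·log₂0.1363 − 0.8637·log₂0.8637 = 0.5745.
C = 1 − 0.5745 = 0.4255 bits per channel use.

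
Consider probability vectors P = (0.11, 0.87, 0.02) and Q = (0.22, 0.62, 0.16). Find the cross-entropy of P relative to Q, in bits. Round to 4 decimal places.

H(P,Q) = −Σ p·log₂ q.
  −0.11·log₂(0.22) = 0.24029
  −0.87·log₂(0.62) = 0.60000
  −0.02·log₂(0.16) = 0.05288
H(P,Q) = 0.8932 bits.

0.8932 bits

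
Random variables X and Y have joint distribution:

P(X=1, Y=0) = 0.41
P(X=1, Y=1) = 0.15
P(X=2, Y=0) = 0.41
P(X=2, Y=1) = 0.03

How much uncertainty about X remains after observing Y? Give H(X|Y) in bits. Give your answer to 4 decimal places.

Chain rule: H(X|Y) = H(X,Y) − H(Y).
Marginals: p(X) = (0.5600, 0.4400), p(Y) = (0.8200, 0.1800).
H(X,Y) = 1.6171 bits; H(Y) = 0.6801 bits.
H(X|Y) = 1.6171 − 0.6801 = 0.9370 bits.

0.9370 bits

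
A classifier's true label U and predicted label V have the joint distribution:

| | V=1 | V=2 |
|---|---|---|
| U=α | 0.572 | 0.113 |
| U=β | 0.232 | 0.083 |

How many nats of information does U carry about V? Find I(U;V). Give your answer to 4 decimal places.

0.0064 nats

Marginals: p(U) = (0.6850, 0.3150), p(V) = (0.8040, 0.1960).
I(U;V) = Σ p(x,y)·ln[p(x,y)/(p(x)p(y))].
  (α,1): 0.572·ln(1.0386) = 0.02167
  (α,2): 0.113·ln(0.8417) = -0.01948
  (β,1): 0.232·ln(0.9161) = -0.02034
  (β,2): 0.083·ln(1.3443) = 0.02456
Sum = 0.0064 nats.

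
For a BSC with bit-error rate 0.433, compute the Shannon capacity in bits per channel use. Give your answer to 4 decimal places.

Binary symmetric channel: C = 1 − h₂(ε) where h₂ is the binary entropy function.
h₂(0.433) = −0.433·log₂0.433 − 0.567·log₂0.567 = 0.9870.
C = 1 − 0.9870 = 0.0130 bits per channel use.

0.0130 bits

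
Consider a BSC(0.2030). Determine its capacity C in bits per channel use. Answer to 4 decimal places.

0.2721 bits

Binary symmetric channel: C = 1 − h₂(ε) where h₂ is the binary entropy function.
h₂(0.2030) = −0.2030·log₂0.2030 − 0.7970·log₂0.7970 = 0.7279.
C = 1 − 0.7279 = 0.2721 bits per channel use.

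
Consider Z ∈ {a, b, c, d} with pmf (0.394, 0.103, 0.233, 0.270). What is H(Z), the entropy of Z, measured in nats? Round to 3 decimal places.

H(Z) = −Σ p·ln p.
  −(0.394)·ln(0.394) = 0.3670
  −(0.103)·ln(0.103) = 0.2341
  −(0.233)·ln(0.233) = 0.3394
  −(0.270)·ln(0.270) = 0.3535
Sum: 0.3670 + 0.2341 + 0.3394 + 0.3535 = 1.294 nats.

1.294 nats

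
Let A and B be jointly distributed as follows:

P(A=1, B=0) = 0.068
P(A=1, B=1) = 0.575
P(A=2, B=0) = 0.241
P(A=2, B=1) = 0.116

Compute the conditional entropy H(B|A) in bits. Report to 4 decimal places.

0.6379 bits

Marginals: p(A) = (0.6430, 0.3570), p(B) = (0.3090, 0.6910).
H(B|A) = Σ p(A) · H(B|A=·).
  A=1: p=0.6430, H(B|A=1) = 0.4870
  A=2: p=0.3570, H(B|A=2) = 0.9097
Weighted sum = 0.6379 bits.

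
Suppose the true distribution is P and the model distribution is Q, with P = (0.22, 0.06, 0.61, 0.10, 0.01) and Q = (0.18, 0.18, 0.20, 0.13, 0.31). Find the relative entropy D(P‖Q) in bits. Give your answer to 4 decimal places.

D(P‖Q) = Σ p·log₂(p/q).
  0.22·log₂(0.22/0.18) = 0.06369
  0.06·log₂(0.06/0.18) = -0.09510
  0.61·log₂(0.61/0.20) = 0.98137
  0.10·log₂(0.10/0.13) = -0.03785
  0.01·log₂(0.01/0.31) = -0.04954
D(P‖Q) = 0.8626 bits.

0.8626 bits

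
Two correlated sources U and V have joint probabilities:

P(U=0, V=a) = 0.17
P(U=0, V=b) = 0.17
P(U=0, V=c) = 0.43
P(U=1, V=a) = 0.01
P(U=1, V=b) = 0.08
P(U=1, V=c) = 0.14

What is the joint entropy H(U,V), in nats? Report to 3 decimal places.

H(U,V) = −Σ p(x,y)·ln p(x,y) over all 6 cells.
  cell (0,a): −0.17·ln0.17 = 0.3012
  cell (0,b): −0.17·ln0.17 = 0.3012
  cell (0,c): −0.43·ln0.43 = 0.3629
  cell (1,a): −0.01·ln0.01 = 0.0461
  cell (1,b): −0.08·ln0.08 = 0.2021
  cell (1,c): −0.14·ln0.14 = 0.2753
Sum = 1.489 nats.

1.489 nats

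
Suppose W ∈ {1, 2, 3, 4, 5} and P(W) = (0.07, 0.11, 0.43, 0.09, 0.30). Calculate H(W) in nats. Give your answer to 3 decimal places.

H(W) = −Σ p·ln p.
  −(0.07)·ln(0.07) = 0.1861
  −(0.11)·ln(0.11) = 0.2428
  −(0.43)·ln(0.43) = 0.3629
  −(0.09)·ln(0.09) = 0.2167
  −(0.30)·ln(0.30) = 0.3612
Sum: 0.1861 + 0.2428 + 0.3629 + 0.2167 + 0.3612 = 1.370 nats.

1.370 nats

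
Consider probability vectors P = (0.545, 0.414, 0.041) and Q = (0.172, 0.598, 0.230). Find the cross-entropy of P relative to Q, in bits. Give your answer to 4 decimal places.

1.7781 bits

H(P,Q) = −Σ p·log₂ q.
  −0.545·log₂(0.172) = 1.38404
  −0.414·log₂(0.598) = 0.30710
  −0.041·log₂(0.230) = 0.08693
H(P,Q) = 1.7781 bits.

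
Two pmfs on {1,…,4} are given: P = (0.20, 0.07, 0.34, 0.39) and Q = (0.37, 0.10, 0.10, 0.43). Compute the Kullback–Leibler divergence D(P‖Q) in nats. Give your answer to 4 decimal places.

D(P‖Q) = Σ p·ln(p/q).
  0.20·ln(0.20/0.37) = -0.12304
  0.07·ln(0.07/0.10) = -0.02497
  0.34·ln(0.34/0.10) = 0.41608
  0.39·ln(0.39/0.43) = -0.03808
D(P‖Q) = 0.2300 nats.

0.2300 nats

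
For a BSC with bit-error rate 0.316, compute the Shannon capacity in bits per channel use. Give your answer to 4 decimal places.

Binary symmetric channel: C = 1 − h₂(ε) where h₂ is the binary entropy function.
h₂(0.316) = −0.316·log₂0.316 − 0.684·log₂0.684 = 0.9000.
C = 1 − 0.9000 = 0.1000 bits per channel use.

0.1000 bits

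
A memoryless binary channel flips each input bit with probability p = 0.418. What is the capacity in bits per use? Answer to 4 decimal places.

0.0195 bits

Binary symmetric channel: C = 1 − h₂(ε) where h₂ is the binary entropy function.
h₂(0.418) = −0.418·log₂0.418 − 0.582·log₂0.582 = 0.9805.
C = 1 − 0.9805 = 0.0195 bits per channel use.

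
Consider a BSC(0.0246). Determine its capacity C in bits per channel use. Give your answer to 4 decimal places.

Binary symmetric channel: C = 1 − h₂(ε) where h₂ is the binary entropy function.
h₂(0.0246) = −0.0246·log₂0.0246 − 0.9754·log₂0.9754 = 0.1665.
C = 1 − 0.1665 = 0.8335 bits per channel use.

0.8335 bits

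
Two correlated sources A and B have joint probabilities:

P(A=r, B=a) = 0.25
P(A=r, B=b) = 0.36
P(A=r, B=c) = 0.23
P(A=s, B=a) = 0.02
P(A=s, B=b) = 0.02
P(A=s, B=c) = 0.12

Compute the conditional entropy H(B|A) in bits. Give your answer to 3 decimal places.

1.477 bits

Marginals: p(A) = (0.8400, 0.1600), p(B) = (0.2700, 0.3800, 0.3500).
H(B|A) = Σ p(A) · H(B|A=·).
  A=r: p=0.8400, H(B|A=r) = 1.5559
  A=s: p=0.1600, H(B|A=s) = 1.0613
Weighted sum = 1.477 bits.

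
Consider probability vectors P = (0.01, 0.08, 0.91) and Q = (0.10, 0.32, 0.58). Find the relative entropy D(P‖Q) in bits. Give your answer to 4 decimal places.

D(P‖Q) = Σ p·log₂(p/q).
  0.01·log₂(0.01/0.10) = -0.03322
  0.08·log₂(0.08/0.32) = -0.16000
  0.91·log₂(0.91/0.58) = 0.59133
D(P‖Q) = 0.3981 bits.

0.3981 bits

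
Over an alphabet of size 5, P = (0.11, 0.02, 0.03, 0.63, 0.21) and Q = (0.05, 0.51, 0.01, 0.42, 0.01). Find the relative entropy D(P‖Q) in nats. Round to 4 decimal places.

0.9497 nats

D(P‖Q) = Σ p·ln(p/q).
  0.11·ln(0.11/0.05) = 0.08673
  0.02·ln(0.02/0.51) = -0.06477
  0.03·ln(0.03/0.01) = 0.03296
  0.63·ln(0.63/0.42) = 0.25544
  0.21·ln(0.21/0.01) = 0.63935
D(P‖Q) = 0.9497 nats.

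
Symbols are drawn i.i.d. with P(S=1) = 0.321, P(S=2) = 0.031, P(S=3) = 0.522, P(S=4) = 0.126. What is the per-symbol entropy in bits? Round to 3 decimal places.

1.548 bits

H(S) = −Σ p·log₂ p.
  −(0.321)·log₂(0.321) = 0.5262
  −(0.031)·log₂(0.031) = 0.1554
  −(0.522)·log₂(0.522) = 0.4896
  −(0.126)·log₂(0.126) = 0.3766
Sum: 0.5262 + 0.1554 + 0.4896 + 0.3766 = 1.548 bits.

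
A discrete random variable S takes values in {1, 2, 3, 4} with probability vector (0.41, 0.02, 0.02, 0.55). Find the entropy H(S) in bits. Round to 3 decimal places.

H(S) = −Σ p·log₂ p.
  −(0.41)·log₂(0.41) = 0.5274
  −(0.02)·log₂(0.02) = 0.1129
  −(0.02)·log₂(0.02) = 0.1129
  −(0.55)·log₂(0.55) = 0.4744
Sum: 0.5274 + 0.1129 + 0.1129 + 0.4744 = 1.228 bits.

1.228 bits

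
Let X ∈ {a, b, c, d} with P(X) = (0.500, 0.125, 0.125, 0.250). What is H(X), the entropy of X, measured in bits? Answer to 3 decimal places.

1.750 bits

H(X) = −Σ p·log₂ p.
  −(0.500)·log₂(0.500) = 0.5000
  −(0.125)·log₂(0.125) = 0.3750
  −(0.125)·log₂(0.125) = 0.3750
  −(0.250)·log₂(0.250) = 0.5000
Sum: 0.5000 + 0.3750 + 0.3750 + 0.5000 = 1.750 bits.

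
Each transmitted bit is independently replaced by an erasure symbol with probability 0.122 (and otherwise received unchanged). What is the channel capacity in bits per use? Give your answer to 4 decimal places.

0.8780 bits

Binary erasure channel: capacity C = 1 − ε.
C = 1 − 0.122 = 0.8780 bits per channel use.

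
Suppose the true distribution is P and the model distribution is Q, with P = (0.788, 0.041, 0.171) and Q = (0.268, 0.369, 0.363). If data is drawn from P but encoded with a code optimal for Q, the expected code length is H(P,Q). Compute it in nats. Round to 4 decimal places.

1.2518 nats

H(P,Q) = −Σ p·ln q.
  −0.788·ln(0.268) = 1.03761
  −0.041·ln(0.369) = 0.04088
  −0.171·ln(0.363) = 0.17328
H(P,Q) = 1.2518 nats.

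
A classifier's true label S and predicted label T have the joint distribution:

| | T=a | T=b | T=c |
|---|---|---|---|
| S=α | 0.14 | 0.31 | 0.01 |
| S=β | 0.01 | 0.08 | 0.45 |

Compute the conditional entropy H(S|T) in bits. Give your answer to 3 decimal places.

Marginals: p(S) = (0.4600, 0.5400), p(T) = (0.1500, 0.3900, 0.4600).
H(S|T) = Σ p(T) · H(S|T=·).
  T=a: p=0.1500, H(S|T=a) = 0.3534
  T=b: p=0.3900, H(S|T=b) = 0.7321
  T=c: p=0.4600, H(S|T=c) = 0.1511
Weighted sum = 0.408 bits.

0.408 bits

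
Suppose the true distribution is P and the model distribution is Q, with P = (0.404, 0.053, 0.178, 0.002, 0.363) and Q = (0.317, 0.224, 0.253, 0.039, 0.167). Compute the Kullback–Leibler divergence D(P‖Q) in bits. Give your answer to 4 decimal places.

0.3389 bits

D(P‖Q) = Σ p·log₂(p/q).
  0.404·log₂(0.404/0.317) = 0.14135
  0.053·log₂(0.053/0.224) = -0.11021
  0.178·log₂(0.178/0.253) = -0.09029
  0.002·log₂(0.002/0.039) = -0.00857
  0.363·log₂(0.363/0.167) = 0.40660
D(P‖Q) = 0.3389 bits.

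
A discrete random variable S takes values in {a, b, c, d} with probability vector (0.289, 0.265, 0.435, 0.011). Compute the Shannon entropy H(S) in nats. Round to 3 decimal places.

1.122 nats

H(S) = −Σ p·ln p.
  −(0.289)·ln(0.289) = 0.3587
  −(0.265)·ln(0.265) = 0.3519
  −(0.435)·ln(0.435) = 0.3621
  −(0.011)·ln(0.011) = 0.0496
Sum: 0.3587 + 0.3519 + 0.3621 + 0.0496 = 1.122 nats.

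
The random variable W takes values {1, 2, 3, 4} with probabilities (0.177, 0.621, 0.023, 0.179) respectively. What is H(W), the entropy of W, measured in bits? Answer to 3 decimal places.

1.438 bits

H(W) = −Σ p·log₂ p.
  −(0.177)·log₂(0.177) = 0.4422
  −(0.621)·log₂(0.621) = 0.4268
  −(0.023)·log₂(0.023) = 0.1252
  −(0.179)·log₂(0.179) = 0.4443
Sum: 0.4422 + 0.4268 + 0.1252 + 0.4443 = 1.438 bits.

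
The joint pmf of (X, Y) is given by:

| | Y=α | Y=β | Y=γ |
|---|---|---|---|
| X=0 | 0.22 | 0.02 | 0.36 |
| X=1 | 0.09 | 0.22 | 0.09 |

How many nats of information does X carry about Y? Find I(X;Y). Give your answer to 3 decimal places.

0.192 nats

Marginals: p(X) = (0.6000, 0.4000), p(Y) = (0.3100, 0.2400, 0.4500).
I(X;Y) = H(X) + H(Y) − H(X,Y).
H(X) = 0.6730, H(Y) = 1.0649, H(X,Y) = 1.5457.
I(X;Y) = 0.6730 + 1.0649 − 1.5457 = 0.192 nats.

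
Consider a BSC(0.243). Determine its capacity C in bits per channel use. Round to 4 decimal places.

Binary symmetric channel: C = 1 − h₂(ε) where h₂ is the binary entropy function.
h₂(0.243) = −0.243·log₂0.243 − 0.757·log₂0.757 = 0.8000.
C = 1 − 0.8000 = 0.2000 bits per channel use.

0.2000 bits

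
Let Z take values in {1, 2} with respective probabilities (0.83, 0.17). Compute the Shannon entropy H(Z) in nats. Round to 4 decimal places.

0.4559 nats

H(Z) = −Σ p·ln p.
  −(0.83)·ln(0.83) = 0.15465
  −(0.17)·ln(0.17) = 0.30123
Sum: 0.15465 + 0.30123 = 0.4559 nats.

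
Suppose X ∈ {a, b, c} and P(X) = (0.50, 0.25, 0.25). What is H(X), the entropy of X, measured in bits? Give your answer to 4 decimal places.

1.5000 bits

H(X) = −Σ p·log₂ p.
  −(0.50)·log₂(0.50) = 0.50000
  −(0.25)·log₂(0.25) = 0.50000
  −(0.25)·log₂(0.25) = 0.50000
Sum: 0.50000 + 0.50000 + 0.50000 = 1.5000 bits.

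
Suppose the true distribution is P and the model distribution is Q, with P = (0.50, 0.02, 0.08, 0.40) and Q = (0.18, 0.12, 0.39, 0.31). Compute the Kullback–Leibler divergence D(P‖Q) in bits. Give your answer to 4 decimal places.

0.6495 bits

D(P‖Q) = Σ p·log₂(p/q).
  0.50·log₂(0.50/0.18) = 0.73697
  0.02·log₂(0.02/0.12) = -0.05170
  0.08·log₂(0.08/0.39) = -0.18283
  0.40·log₂(0.40/0.31) = 0.14709
D(P‖Q) = 0.6495 bits.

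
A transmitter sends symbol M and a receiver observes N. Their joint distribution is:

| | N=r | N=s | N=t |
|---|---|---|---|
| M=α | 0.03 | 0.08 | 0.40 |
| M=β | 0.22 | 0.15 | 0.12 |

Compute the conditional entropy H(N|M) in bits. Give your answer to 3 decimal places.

1.231 bits

Marginals: p(M) = (0.5100, 0.4900), p(N) = (0.2500, 0.2300, 0.5200).
H(N|M) = Σ p(M) · H(N|M=·).
  M=α: p=0.5100, H(N|M=α) = 0.9345
  M=β: p=0.4900, H(N|M=β) = 1.5386
Weighted sum = 1.231 bits.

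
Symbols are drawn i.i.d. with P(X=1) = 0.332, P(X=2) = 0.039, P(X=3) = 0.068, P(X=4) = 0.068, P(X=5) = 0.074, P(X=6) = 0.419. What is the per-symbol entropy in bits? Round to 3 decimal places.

H(X) = −Σ p·log₂ p.
  −(0.332)·log₂(0.332) = 0.5281
  −(0.039)·log₂(0.039) = 0.1825
  −(0.068)·log₂(0.068) = 0.2637
  −(0.068)·log₂(0.068) = 0.2637
  −(0.074)·log₂(0.074) = 0.2780
  −(0.419)·log₂(0.419) = 0.5258
Sum: 0.5281 + 0.1825 + 0.2637 + 0.2637 + 0.2780 + 0.5258 = 2.042 bits.

2.042 bits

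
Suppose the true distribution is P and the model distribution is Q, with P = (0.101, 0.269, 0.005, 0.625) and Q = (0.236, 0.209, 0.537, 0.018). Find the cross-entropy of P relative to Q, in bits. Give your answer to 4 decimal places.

H(P,Q) = −Σ p·log₂ q.
  −0.101·log₂(0.236) = 0.21040
  −0.269·log₂(0.209) = 0.60752
  −0.005·log₂(0.537) = 0.00449
  −0.625·log₂(0.018) = 3.62241
H(P,Q) = 4.4448 bits.

4.4448 bits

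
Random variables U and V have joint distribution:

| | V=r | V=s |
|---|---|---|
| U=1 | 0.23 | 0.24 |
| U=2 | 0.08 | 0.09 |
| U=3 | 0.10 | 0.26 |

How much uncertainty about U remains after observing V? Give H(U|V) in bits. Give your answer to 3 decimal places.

Chain rule: H(U|V) = H(U,V) − H(V).
Marginals: p(U) = (0.4700, 0.1700, 0.3600), p(V) = (0.4100, 0.5900).
H(U,V) = 2.4234 bits; H(V) = 0.9765 bits.
H(U|V) = 2.4234 − 0.9765 = 1.447 bits.

1.447 bits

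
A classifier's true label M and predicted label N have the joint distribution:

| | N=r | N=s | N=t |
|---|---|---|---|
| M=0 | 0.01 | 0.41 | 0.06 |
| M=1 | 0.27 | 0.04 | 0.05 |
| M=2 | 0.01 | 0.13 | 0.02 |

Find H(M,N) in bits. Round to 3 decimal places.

2.311 bits

H(M,N) = −Σ p(x,y)·log₂ p(x,y) over all 9 cells.
  cell (0,r): −0.01·log₂0.01 = 0.0664
  cell (0,s): −0.41·log₂0.41 = 0.5274
  cell (0,t): −0.06·log₂0.06 = 0.2435
  cell (1,r): −0.27·log₂0.27 = 0.5100
  cell (1,s): −0.04·log₂0.04 = 0.1858
  cell (1,t): −0.05·log₂0.05 = 0.2161
  cell (2,r): −0.01·log₂0.01 = 0.0664
  cell (2,s): −0.13·log₂0.13 = 0.3826
  cell (2,t): −0.02·log₂0.02 = 0.1129
Sum = 2.311 bits.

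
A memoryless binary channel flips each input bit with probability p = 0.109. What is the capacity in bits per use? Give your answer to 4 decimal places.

0.5031 bits

Binary symmetric channel: C = 1 − h₂(ε) where h₂ is the binary entropy function.
h₂(0.109) = −0.109·log₂0.109 − 0.891·log₂0.891 = 0.4969.
C = 1 − 0.4969 = 0.5031 bits per channel use.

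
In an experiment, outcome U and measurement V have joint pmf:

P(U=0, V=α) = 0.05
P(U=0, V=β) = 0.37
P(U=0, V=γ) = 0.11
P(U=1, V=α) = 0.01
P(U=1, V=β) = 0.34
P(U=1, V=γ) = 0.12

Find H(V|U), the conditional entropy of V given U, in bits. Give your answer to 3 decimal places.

1.062 bits

Marginals: p(U) = (0.5300, 0.4700), p(V) = (0.0600, 0.7100, 0.2300).
H(V|U) = Σ p(U) · H(V|U=·).
  U=0: p=0.5300, H(V|U=0) = 1.1541
  U=1: p=0.4700, H(V|U=1) = 0.9590
Weighted sum = 1.062 bits.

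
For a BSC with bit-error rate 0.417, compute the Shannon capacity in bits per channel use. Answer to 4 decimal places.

Binary symmetric channel: C = 1 − h₂(ε) where h₂ is the binary entropy function.
h₂(0.417) = −0.417·log₂0.417 − 0.583·log₂0.583 = 0.9800.
C = 1 − 0.9800 = 0.0200 bits per channel use.

0.0200 bits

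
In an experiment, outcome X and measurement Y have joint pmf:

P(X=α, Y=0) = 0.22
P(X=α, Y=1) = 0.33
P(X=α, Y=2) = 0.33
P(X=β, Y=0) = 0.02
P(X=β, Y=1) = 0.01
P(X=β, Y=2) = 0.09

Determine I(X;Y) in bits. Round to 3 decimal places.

Marginals: p(X) = (0.8800, 0.1200), p(Y) = (0.2400, 0.3400, 0.4200).
I(X;Y) = H(X) + H(Y) − H(X,Y).
H(X) = 0.5294, H(Y) = 1.5490, H(X,Y) = 2.0282.
I(X;Y) = 0.5294 + 1.5490 − 2.0282 = 0.050 bits.

0.050 bits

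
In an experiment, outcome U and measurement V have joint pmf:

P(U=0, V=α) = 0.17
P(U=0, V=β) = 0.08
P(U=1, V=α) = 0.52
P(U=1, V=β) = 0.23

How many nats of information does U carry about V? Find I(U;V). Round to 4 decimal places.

Marginals: p(U) = (0.2500, 0.7500), p(V) = (0.6900, 0.3100).
I(U;V) = Σ p(x,y)·ln[p(x,y)/(p(x)p(y))].
  (0,α): 0.17·ln(0.9855) = -0.00248
  (0,β): 0.08·ln(1.0323) = 0.00254
  (1,α): 0.52·ln(1.0048) = 0.00251
  (1,β): 0.23·ln(0.9892) = -0.00249
Sum = 0.0001 nats.

0.0001 nats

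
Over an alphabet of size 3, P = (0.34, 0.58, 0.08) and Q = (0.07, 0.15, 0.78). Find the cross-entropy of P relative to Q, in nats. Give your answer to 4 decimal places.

2.0244 nats

H(P,Q) = −Σ p·ln q.
  −0.34·ln(0.07) = 0.90415
  −0.58·ln(0.15) = 1.10033
  −0.08·ln(0.78) = 0.01988
H(P,Q) = 2.0244 nats.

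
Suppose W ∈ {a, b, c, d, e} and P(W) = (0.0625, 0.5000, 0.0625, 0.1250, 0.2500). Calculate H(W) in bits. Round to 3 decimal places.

1.875 bits

H(W) = −Σ p·log₂ p.
  −(0.0625)·log₂(0.0625) = 0.2500
  −(0.5000)·log₂(0.5000) = 0.5000
  −(0.0625)·log₂(0.0625) = 0.2500
  −(0.1250)·log₂(0.1250) = 0.3750
  −(0.2500)·log₂(0.2500) = 0.5000
Sum: 0.2500 + 0.5000 + 0.2500 + 0.3750 + 0.5000 = 1.875 bits.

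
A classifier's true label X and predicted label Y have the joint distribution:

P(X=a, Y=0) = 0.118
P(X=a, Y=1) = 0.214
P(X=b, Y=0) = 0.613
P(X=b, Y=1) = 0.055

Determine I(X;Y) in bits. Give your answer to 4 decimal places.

Marginals: p(X) = (0.3320, 0.6680), p(Y) = (0.7310, 0.2690).
I(X;Y) = H(X) + H(Y) − H(X,Y).
H(X) = 0.9170, H(Y) = 0.8400, H(X,Y) = 1.5028.
I(X;Y) = 0.9170 + 0.8400 − 1.5028 = 0.2542 bits.

0.2542 bits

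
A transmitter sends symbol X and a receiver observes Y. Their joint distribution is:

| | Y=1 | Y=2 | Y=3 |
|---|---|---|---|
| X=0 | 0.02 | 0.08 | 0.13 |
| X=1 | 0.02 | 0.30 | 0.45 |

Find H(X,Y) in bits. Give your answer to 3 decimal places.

H(X,Y) = −Σ p(x,y)·log₂ p(x,y) over all 6 cells.
  cell (0,1): −0.02·log₂0.02 = 0.1129
  cell (0,2): −0.08·log₂0.08 = 0.2915
  cell (0,3): −0.13·log₂0.13 = 0.3826
  cell (1,1): −0.02·log₂0.02 = 0.1129
  cell (1,2): −0.30·log₂0.30 = 0.5211
  cell (1,3): −0.45·log₂0.45 = 0.5184
Sum = 1.939 bits.

1.939 bits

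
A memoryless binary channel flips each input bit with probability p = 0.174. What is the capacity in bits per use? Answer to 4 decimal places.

0.3332 bits

Binary symmetric channel: C = 1 − h₂(ε) where h₂ is the binary entropy function.
h₂(0.174) = −0.174·log₂0.174 − 0.826·log₂0.826 = 0.6668.
C = 1 − 0.6668 = 0.3332 bits per channel use.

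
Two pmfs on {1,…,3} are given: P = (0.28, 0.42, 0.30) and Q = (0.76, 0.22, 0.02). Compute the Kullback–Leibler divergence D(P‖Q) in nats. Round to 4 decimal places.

0.8044 nats

D(P‖Q) = Σ p·ln(p/q).
  0.28·ln(0.28/0.76) = -0.27959
  0.42·ln(0.42/0.22) = 0.27158
  0.30·ln(0.30/0.02) = 0.81242
D(P‖Q) = 0.8044 nats.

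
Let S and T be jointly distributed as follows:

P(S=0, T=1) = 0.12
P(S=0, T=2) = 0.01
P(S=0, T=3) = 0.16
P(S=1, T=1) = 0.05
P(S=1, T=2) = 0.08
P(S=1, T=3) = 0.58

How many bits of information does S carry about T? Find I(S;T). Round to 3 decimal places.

0.117 bits

Marginals: p(S) = (0.2900, 0.7100), p(T) = (0.1700, 0.0900, 0.7400).
I(S;T) = H(S) + H(T) − H(S,T).
H(S) = 0.8687, H(T) = 1.0687, H(S,T) = 1.8199.
I(S;T) = 0.8687 + 1.0687 − 1.8199 = 0.117 bits.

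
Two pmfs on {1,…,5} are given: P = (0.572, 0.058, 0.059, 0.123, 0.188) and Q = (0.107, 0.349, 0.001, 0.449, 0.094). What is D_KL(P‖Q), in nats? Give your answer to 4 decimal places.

1.0664 nats

D(P‖Q) = Σ p·ln(p/q).
  0.572·ln(0.572/0.107) = 0.95885
  0.058·ln(0.058/0.349) = -0.10409
  0.059·ln(0.059/0.001) = 0.24057
  0.123·ln(0.123/0.449) = -0.15927
  0.188·ln(0.188/0.094) = 0.13031
D(P‖Q) = 1.0664 nats.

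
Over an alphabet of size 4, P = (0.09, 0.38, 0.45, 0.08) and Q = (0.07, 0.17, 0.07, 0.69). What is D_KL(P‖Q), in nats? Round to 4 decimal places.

0.9932 nats

D(P‖Q) = Σ p·ln(p/q).
  0.09·ln(0.09/0.07) = 0.02262
  0.38·ln(0.38/0.17) = 0.30566
  0.45·ln(0.45/0.07) = 0.83734
  0.08·ln(0.08/0.69) = -0.17237
D(P‖Q) = 0.9932 nats.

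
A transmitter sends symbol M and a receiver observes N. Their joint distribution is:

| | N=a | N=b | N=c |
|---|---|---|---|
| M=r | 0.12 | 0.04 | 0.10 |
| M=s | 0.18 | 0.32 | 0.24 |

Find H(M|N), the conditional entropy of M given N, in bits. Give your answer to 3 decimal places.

Marginals: p(M) = (0.2600, 0.7400), p(N) = (0.3000, 0.3600, 0.3400).
H(M|N) = Σ p(N) · H(M|N=·).
  N=a: p=0.3000, H(M|N=a) = 0.9710
  N=b: p=0.3600, H(M|N=b) = 0.5033
  N=c: p=0.3400, H(M|N=c) = 0.8740
Weighted sum = 0.770 bits.

0.770 bits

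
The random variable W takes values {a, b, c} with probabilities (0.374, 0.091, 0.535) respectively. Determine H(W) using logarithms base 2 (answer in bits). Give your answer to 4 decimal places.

1.3281 bits

H(W) = −Σ p·log₂ p.
  −(0.374)·log₂(0.374) = 0.53066
  −(0.091)·log₂(0.091) = 0.31468
  −(0.535)·log₂(0.535) = 0.48278
Sum: 0.53066 + 0.31468 + 0.48278 = 1.3281 bits.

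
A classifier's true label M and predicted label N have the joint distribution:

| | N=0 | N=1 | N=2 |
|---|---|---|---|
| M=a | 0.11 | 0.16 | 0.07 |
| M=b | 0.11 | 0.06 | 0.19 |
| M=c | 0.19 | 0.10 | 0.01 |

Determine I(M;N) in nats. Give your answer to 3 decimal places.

Marginals: p(M) = (0.3400, 0.3600, 0.3000), p(N) = (0.4100, 0.3200, 0.2700).
I(M;N) = H(M) + H(N) − H(M,N).
H(M) = 1.0958, H(N) = 1.0837, H(M,N) = 2.0412.
I(M;N) = 1.0958 + 1.0837 − 2.0412 = 0.138 nats.

0.138 nats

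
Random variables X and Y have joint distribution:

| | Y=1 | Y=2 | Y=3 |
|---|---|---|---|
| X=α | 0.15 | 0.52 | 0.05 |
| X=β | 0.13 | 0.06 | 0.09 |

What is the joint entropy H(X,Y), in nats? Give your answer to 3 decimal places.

H(X,Y) = −Σ p(x,y)·ln p(x,y) over all 6 cells.
  cell (α,1): −0.15·ln0.15 = 0.2846
  cell (α,2): −0.52·ln0.52 = 0.3400
  cell (α,3): −0.05·ln0.05 = 0.1498
  cell (β,1): −0.13·ln0.13 = 0.2652
  cell (β,2): −0.06·ln0.06 = 0.1688
  cell (β,3): −0.09·ln0.09 = 0.2167
Sum = 1.425 nats.

1.425 nats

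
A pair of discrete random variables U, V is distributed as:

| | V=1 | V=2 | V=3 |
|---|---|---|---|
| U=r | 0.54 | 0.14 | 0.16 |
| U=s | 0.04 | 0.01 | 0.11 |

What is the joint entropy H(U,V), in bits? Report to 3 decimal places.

1.903 bits

H(U,V) = −Σ p(x,y)·log₂ p(x,y) over all 6 cells.
  cell (r,1): −0.54·log₂0.54 = 0.4800
  cell (r,2): −0.14·log₂0.14 = 0.3971
  cell (r,3): −0.16·log₂0.16 = 0.4230
  cell (s,1): −0.04·log₂0.04 = 0.1858
  cell (s,2): −0.01·log₂0.01 = 0.0664
  cell (s,3): −0.11·log₂0.11 = 0.3503
Sum = 1.903 bits.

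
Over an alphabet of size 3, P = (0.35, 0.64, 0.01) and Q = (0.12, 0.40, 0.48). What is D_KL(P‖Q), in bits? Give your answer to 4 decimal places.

0.9186 bits

D(P‖Q) = Σ p·log₂(p/q).
  0.35·log₂(0.35/0.12) = 0.54051
  0.64·log₂(0.64/0.40) = 0.43397
  0.01·log₂(0.01/0.48) = -0.05585
D(P‖Q) = 0.9186 bits.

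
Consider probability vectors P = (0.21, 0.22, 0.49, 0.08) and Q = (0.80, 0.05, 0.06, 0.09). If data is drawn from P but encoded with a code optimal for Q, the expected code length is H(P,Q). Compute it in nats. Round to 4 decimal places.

2.2771 nats

H(P,Q) = −Σ p·ln q.
  −0.21·ln(0.80) = 0.04686
  −0.22·ln(0.05) = 0.65906
  −0.49·ln(0.06) = 1.37857
  −0.08·ln(0.09) = 0.19264
H(P,Q) = 2.2771 nats.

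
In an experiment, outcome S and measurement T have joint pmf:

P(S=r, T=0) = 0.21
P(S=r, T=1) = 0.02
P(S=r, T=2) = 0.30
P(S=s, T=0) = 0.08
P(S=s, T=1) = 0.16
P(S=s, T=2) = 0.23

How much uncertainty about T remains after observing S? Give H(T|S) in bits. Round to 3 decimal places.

Marginals: p(S) = (0.5300, 0.4700), p(T) = (0.2900, 0.1800, 0.5300).
H(T|S) = Σ p(S) · H(T|S=·).
  S=r: p=0.5300, H(T|S=r) = 1.1723
  S=s: p=0.4700, H(T|S=s) = 1.4686
Weighted sum = 1.312 bits.

1.312 bits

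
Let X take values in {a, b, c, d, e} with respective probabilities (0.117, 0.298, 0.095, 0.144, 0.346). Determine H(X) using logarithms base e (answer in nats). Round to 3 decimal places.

1.482 nats

H(X) = −Σ p·ln p.
  −(0.117)·ln(0.117) = 0.2510
  −(0.298)·ln(0.298) = 0.3608
  −(0.095)·ln(0.095) = 0.2236
  −(0.144)·ln(0.144) = 0.2791
  −(0.346)·ln(0.346) = 0.3672
Sum: 0.2510 + 0.3608 + 0.2236 + 0.2791 + 0.3672 = 1.482 nats.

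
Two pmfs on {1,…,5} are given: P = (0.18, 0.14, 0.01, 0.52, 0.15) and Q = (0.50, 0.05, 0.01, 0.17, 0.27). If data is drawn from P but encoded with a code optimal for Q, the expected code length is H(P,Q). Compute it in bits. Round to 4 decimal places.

H(P,Q) = −Σ p·log₂ q.
  −0.18·log₂(0.50) = 0.18000
  −0.14·log₂(0.05) = 0.60507
  −0.01·log₂(0.01) = 0.06644
  −0.52·log₂(0.17) = 1.32932
  −0.15·log₂(0.27) = 0.28335
H(P,Q) = 2.4642 bits.

2.4642 bits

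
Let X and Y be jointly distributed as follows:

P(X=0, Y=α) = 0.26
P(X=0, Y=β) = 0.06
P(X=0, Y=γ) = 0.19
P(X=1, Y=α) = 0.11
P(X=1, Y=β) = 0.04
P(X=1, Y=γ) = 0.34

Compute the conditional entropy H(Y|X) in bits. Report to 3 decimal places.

Chain rule: H(Y|X) = H(X,Y) − H(X).
Marginals: p(X) = (0.5100, 0.4900), p(Y) = (0.3700, 0.1000, 0.5300).
H(X,Y) = 2.2693 bits; H(X) = 0.9997 bits.
H(Y|X) = 2.2693 − 0.9997 = 1.270 bits.

1.270 bits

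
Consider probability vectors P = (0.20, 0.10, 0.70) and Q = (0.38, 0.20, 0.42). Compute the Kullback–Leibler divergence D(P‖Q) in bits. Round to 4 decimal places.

D(P‖Q) = Σ p·log₂(p/q).
  0.20·log₂(0.20/0.38) = -0.18520
  0.10·log₂(0.10/0.20) = -0.10000
  0.70·log₂(0.70/0.42) = 0.51588
D(P‖Q) = 0.2307 bits.

0.2307 bits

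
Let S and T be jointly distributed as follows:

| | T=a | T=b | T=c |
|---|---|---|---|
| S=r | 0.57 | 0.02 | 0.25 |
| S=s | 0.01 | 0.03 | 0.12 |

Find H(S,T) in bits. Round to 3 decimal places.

1.660 bits

H(S,T) = −Σ p(x,y)·log₂ p(x,y) over all 6 cells.
  cell (r,a): −0.57·log₂0.57 = 0.4623
  cell (r,b): −0.02·log₂0.02 = 0.1129
  cell (r,c): −0.25·log₂0.25 = 0.5000
  cell (s,a): −0.01·log₂0.01 = 0.0664
  cell (s,b): −0.03·log₂0.03 = 0.1518
  cell (s,c): −0.12·log₂0.12 = 0.3671
Sum = 1.660 bits.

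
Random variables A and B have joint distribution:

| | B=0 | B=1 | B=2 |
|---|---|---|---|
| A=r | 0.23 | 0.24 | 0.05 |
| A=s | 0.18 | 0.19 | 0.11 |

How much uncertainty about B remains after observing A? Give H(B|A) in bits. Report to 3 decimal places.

1.450 bits

Chain rule: H(B|A) = H(A,B) − H(A).
Marginals: p(A) = (0.5200, 0.4800), p(B) = (0.4100, 0.4300, 0.1600).
H(A,B) = 2.4487 bits; H(A) = 0.9988 bits.
H(B|A) = 2.4487 − 0.9988 = 1.450 bits.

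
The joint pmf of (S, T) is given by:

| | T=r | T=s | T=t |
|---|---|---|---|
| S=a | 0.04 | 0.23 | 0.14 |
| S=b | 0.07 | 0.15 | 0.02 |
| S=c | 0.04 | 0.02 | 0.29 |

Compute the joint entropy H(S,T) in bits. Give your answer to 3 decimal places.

2.679 bits

H(S,T) = −Σ p(x,y)·log₂ p(x,y) over all 9 cells.
  cell (a,r): −0.04·log₂0.04 = 0.1858
  cell (a,s): −0.23·log₂0.23 = 0.4877
  cell (a,t): −0.14·log₂0.14 = 0.3971
  cell (b,r): −0.07·log₂0.07 = 0.2686
  cell (b,s): −0.15·log₂0.15 = 0.4105
  cell (b,t): −0.02·log₂0.02 = 0.1129
  cell (c,r): −0.04·log₂0.04 = 0.1858
  cell (c,s): −0.02·log₂0.02 = 0.1129
  cell (c,t): −0.29·log₂0.29 = 0.5179
Sum = 2.679 bits.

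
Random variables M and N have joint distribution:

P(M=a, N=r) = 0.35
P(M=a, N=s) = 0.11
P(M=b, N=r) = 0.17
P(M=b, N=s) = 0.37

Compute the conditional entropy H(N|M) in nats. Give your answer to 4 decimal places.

0.5894 nats

Chain rule: H(N|M) = H(M,N) − H(M).
Marginals: p(M) = (0.4600, 0.5400), p(N) = (0.5200, 0.4800).
H(M,N) = 1.2793 nats; H(M) = 0.6899 nats.
H(N|M) = 1.2793 − 0.6899 = 0.5894 nats.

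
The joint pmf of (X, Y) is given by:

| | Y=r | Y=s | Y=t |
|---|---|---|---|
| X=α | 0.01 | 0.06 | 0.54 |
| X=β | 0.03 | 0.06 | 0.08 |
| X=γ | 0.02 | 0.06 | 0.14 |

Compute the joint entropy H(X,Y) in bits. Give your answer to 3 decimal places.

2.230 bits

H(X,Y) = −Σ p(x,y)·log₂ p(x,y) over all 9 cells.
  cell (α,r): −0.01·log₂0.01 = 0.0664
  cell (α,s): −0.06·log₂0.06 = 0.2435
  cell (α,t): −0.54·log₂0.54 = 0.4800
  cell (β,r): −0.03·log₂0.03 = 0.1518
  cell (β,s): −0.06·log₂0.06 = 0.2435
  cell (β,t): −0.08·log₂0.08 = 0.2915
  cell (γ,r): −0.02·log₂0.02 = 0.1129
  cell (γ,s): −0.06·log₂0.06 = 0.2435
  cell (γ,t): −0.14·log₂0.14 = 0.3971
Sum = 2.230 bits.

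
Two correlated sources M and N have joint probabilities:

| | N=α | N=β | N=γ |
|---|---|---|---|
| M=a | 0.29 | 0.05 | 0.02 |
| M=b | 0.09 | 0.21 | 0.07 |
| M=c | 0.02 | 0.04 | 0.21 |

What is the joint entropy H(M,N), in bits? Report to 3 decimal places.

2.672 bits

H(M,N) = −Σ p(x,y)·log₂ p(x,y) over all 9 cells.
  cell (a,α): −0.29·log₂0.29 = 0.5179
  cell (a,β): −0.05·log₂0.05 = 0.2161
  cell (a,γ): −0.02·log₂0.02 = 0.1129
  cell (b,α): −0.09·log₂0.09 = 0.3127
  cell (b,β): −0.21·log₂0.21 = 0.4728
  cell (b,γ): −0.07·log₂0.07 = 0.2686
  cell (c,α): −0.02·log₂0.02 = 0.1129
  cell (c,β): −0.04·log₂0.04 = 0.1858
  cell (c,γ): −0.21·log₂0.21 = 0.4728
Sum = 2.672 bits.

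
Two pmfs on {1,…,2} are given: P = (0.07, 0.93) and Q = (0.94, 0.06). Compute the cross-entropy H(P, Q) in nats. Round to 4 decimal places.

H(P,Q) = −Σ p·ln q.
  −0.07·ln(0.94) = 0.00433
  −0.93·ln(0.06) = 2.61647
H(P,Q) = 2.6208 nats.

2.6208 nats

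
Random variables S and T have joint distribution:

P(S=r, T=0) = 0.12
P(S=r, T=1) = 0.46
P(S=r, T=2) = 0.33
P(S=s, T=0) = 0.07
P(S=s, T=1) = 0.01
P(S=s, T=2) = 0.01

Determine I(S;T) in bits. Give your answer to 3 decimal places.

0.121 bits

Marginals: p(S) = (0.9100, 0.0900), p(T) = (0.1900, 0.4700, 0.3400).
I(S;T) = H(S) + H(T) − H(S,T).
H(S) = 0.4365, H(T) = 1.4964, H(S,T) = 1.8117.
I(S;T) = 0.4365 + 1.4964 − 1.8117 = 0.121 bits.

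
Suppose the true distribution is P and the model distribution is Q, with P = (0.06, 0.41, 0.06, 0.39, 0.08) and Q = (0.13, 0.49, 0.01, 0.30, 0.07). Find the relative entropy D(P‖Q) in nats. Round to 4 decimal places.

0.1010 nats

D(P‖Q) = Σ p·ln(p/q).
  0.06·ln(0.06/0.13) = -0.04639
  0.41·ln(0.41/0.49) = -0.07308
  0.06·ln(0.06/0.01) = 0.10751
  0.39·ln(0.39/0.30) = 0.10232
  0.08·ln(0.08/0.07) = 0.01068
D(P‖Q) = 0.1010 nats.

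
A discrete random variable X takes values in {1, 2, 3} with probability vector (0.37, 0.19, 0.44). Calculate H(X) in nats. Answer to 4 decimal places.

1.0446 nats

H(X) = −Σ p·ln p.
  −(0.37)·ln(0.37) = 0.36787
  −(0.19)·ln(0.19) = 0.31554
  −(0.44)·ln(0.44) = 0.36123
Sum: 0.36787 + 0.31554 + 0.36123 = 1.0446 nats.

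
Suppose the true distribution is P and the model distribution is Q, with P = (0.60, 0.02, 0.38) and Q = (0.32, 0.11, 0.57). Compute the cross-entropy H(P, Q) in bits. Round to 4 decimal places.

H(P,Q) = −Σ p·log₂ q.
  −0.60·log₂(0.32) = 0.98631
  −0.02·log₂(0.11) = 0.06369
  −0.38·log₂(0.57) = 0.30817
H(P,Q) = 1.3582 bits.

1.3582 bits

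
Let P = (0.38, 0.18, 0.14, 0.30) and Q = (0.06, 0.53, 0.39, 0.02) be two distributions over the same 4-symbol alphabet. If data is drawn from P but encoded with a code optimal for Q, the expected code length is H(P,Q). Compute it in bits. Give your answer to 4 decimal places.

H(P,Q) = −Σ p·log₂ q.
  −0.38·log₂(0.06) = 1.54238
  −0.18·log₂(0.53) = 0.16487
  −0.14·log₂(0.39) = 0.19018
  −0.30·log₂(0.02) = 1.69316
H(P,Q) = 3.5906 bits.

3.5906 bits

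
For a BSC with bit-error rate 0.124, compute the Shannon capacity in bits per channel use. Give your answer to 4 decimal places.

0.4592 bits

Binary symmetric channel: C = 1 − h₂(ε) where h₂ is the binary entropy function.
h₂(0.124) = −0.124·log₂0.124 − 0.876·log₂0.876 = 0.5408.
C = 1 − 0.5408 = 0.4592 bits per channel use.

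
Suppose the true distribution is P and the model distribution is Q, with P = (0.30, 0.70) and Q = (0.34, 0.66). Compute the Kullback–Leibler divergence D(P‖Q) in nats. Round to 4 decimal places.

0.0036 nats

D(P‖Q) = Σ p·ln(p/q).
  0.30·ln(0.30/0.34) = -0.03755
  0.70·ln(0.70/0.66) = 0.04119
D(P‖Q) = 0.0036 nats.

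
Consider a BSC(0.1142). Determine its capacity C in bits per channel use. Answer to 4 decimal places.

Binary symmetric channel: C = 1 − h₂(ε) where h₂ is the binary entropy function.
h₂(0.1142) = −0.1142·log₂0.1142 − 0.8858·log₂0.8858 = 0.5125.
C = 1 − 0.5125 = 0.4875 bits per channel use.

0.4875 bits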